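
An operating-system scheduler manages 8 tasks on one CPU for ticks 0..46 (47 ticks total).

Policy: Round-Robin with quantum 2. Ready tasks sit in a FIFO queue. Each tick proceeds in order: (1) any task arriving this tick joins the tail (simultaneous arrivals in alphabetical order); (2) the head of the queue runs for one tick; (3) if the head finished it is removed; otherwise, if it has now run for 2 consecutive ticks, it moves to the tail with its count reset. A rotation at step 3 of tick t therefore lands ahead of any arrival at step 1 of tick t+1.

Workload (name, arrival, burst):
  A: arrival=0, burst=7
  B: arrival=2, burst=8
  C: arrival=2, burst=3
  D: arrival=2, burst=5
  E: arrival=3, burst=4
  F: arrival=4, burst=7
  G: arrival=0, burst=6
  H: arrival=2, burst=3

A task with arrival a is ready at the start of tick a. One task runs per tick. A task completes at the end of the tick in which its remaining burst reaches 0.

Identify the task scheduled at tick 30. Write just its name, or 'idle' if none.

running at tick 30 = G

t=0: queue=[A,G] q_used=0 → run A
t=1: queue=[A,G] q_used=1 → run A
t=2: queue=[G,A,B,C,D,H] q_used=0 → run G
t=3: queue=[G,A,B,C,D,H,E] q_used=1 → run G
t=4: queue=[A,B,C,D,H,E,G,F] q_used=0 → run A
t=5: queue=[A,B,C,D,H,E,G,F] q_used=1 → run A
t=6: queue=[B,C,D,H,E,G,F,A] q_used=0 → run B
t=7: queue=[B,C,D,H,E,G,F,A] q_used=1 → run B
t=8: queue=[C,D,H,E,G,F,A,B] q_used=0 → run C
t=9: queue=[C,D,H,E,G,F,A,B] q_used=1 → run C
t=10: queue=[D,H,E,G,F,A,B,C] q_used=0 → run D
t=11: queue=[D,H,E,G,F,A,B,C] q_used=1 → run D
t=12: queue=[H,E,G,F,A,B,C,D] q_used=0 → run H
t=13: queue=[H,E,G,F,A,B,C,D] q_used=1 → run H
t=14: queue=[E,G,F,A,B,C,D,H] q_used=0 → run E
t=15: queue=[E,G,F,A,B,C,D,H] q_used=1 → run E
t=16: queue=[G,F,A,B,C,D,H,E] q_used=0 → run G
t=17: queue=[G,F,A,B,C,D,H,E] q_used=1 → run G
t=18: queue=[F,A,B,C,D,H,E,G] q_used=0 → run F
t=19: queue=[F,A,B,C,D,H,E,G] q_used=1 → run F
t=20: queue=[A,B,C,D,H,E,G,F] q_used=0 → run A
t=21: queue=[A,B,C,D,H,E,G,F] q_used=1 → run A
t=22: queue=[B,C,D,H,E,G,F,A] q_used=0 → run B
t=23: queue=[B,C,D,H,E,G,F,A] q_used=1 → run B
t=24: queue=[C,D,H,E,G,F,A,B] q_used=0 → run C
t=25: queue=[D,H,E,G,F,A,B] q_used=0 → run D
t=26: queue=[D,H,E,G,F,A,B] q_used=1 → run D
t=27: queue=[H,E,G,F,A,B,D] q_used=0 → run H
t=28: queue=[E,G,F,A,B,D] q_used=0 → run E
t=29: queue=[E,G,F,A,B,D] q_used=1 → run E
t=30: queue=[G,F,A,B,D] q_used=0 → run G
t=31: queue=[G,F,A,B,D] q_used=1 → run G
t=32: queue=[F,A,B,D] q_used=0 → run F
t=33: queue=[F,A,B,D] q_used=1 → run F
t=34: queue=[A,B,D,F] q_used=0 → run A
t=35: queue=[B,D,F] q_used=0 → run B
t=36: queue=[B,D,F] q_used=1 → run B
t=37: queue=[D,F,B] q_used=0 → run D
t=38: queue=[F,B] q_used=0 → run F
t=39: queue=[F,B] q_used=1 → run F
t=40: queue=[B,F] q_used=0 → run B
t=41: queue=[B,F] q_used=1 → run B
t=42: queue=[F] q_used=0 → run F
t=43: (idle)
t=44: (idle)
t=45: (idle)
t=46: (idle)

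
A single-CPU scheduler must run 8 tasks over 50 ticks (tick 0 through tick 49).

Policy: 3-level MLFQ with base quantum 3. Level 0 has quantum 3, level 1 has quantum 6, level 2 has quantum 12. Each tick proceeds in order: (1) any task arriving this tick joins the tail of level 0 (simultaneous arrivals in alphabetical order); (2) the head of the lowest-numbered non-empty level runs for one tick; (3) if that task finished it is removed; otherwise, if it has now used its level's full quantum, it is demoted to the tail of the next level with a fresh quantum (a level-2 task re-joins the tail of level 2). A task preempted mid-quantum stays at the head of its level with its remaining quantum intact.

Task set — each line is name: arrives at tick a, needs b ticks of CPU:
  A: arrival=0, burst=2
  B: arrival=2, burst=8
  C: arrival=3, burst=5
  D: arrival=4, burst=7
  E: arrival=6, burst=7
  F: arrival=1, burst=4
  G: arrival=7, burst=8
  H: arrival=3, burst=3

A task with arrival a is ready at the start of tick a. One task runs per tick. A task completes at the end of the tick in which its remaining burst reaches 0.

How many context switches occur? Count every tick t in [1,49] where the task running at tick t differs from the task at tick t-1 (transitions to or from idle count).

context switches = 14

t=0: L0/L1/L2 = A/-/- → run A
t=1: L0/L1/L2 = AF/-/- → run A
t=2: L0/L1/L2 = FB/-/- → run F
t=3: L0/L1/L2 = FBCH/-/- → run F
t=4: L0/L1/L2 = FBCHD/-/- → run F
t=5: L0/L1/L2 = BCHD/F/- → run B
t=6: L0/L1/L2 = BCHDE/F/- → run B
t=7: L0/L1/L2 = BCHDEG/F/- → run B
t=8: L0/L1/L2 = CHDEG/FB/- → run C
t=9: L0/L1/L2 = CHDEG/FB/- → run C
t=10: L0/L1/L2 = CHDEG/FB/- → run C
t=11: L0/L1/L2 = HDEG/FBC/- → run H
t=12: L0/L1/L2 = HDEG/FBC/- → run H
t=13: L0/L1/L2 = HDEG/FBC/- → run H
t=14: L0/L1/L2 = DEG/FBC/- → run D
t=15: L0/L1/L2 = DEG/FBC/- → run D
t=16: L0/L1/L2 = DEG/FBC/- → run D
t=17: L0/L1/L2 = EG/FBCD/- → run E
t=18: L0/L1/L2 = EG/FBCD/- → run E
t=19: L0/L1/L2 = EG/FBCD/- → run E
t=20: L0/L1/L2 = G/FBCDE/- → run G
t=21: L0/L1/L2 = G/FBCDE/- → run G
t=22: L0/L1/L2 = G/FBCDE/- → run G
t=23: L0/L1/L2 = -/FBCDEG/- → run F
t=24: L0/L1/L2 = -/BCDEG/- → run B
t=25: L0/L1/L2 = -/BCDEG/- → run B
t=26: L0/L1/L2 = -/BCDEG/- → run B
t=27: L0/L1/L2 = -/BCDEG/- → run B
t=28: L0/L1/L2 = -/BCDEG/- → run B
t=29: L0/L1/L2 = -/CDEG/- → run C
t=30: L0/L1/L2 = -/CDEG/- → run C
t=31: L0/L1/L2 = -/DEG/- → run D
t=32: L0/L1/L2 = -/DEG/- → run D
t=33: L0/L1/L2 = -/DEG/- → run D
t=34: L0/L1/L2 = -/DEG/- → run D
t=35: L0/L1/L2 = -/EG/- → run E
t=36: L0/L1/L2 = -/EG/- → run E
t=37: L0/L1/L2 = -/EG/- → run E
t=38: L0/L1/L2 = -/EG/- → run E
t=39: L0/L1/L2 = -/G/- → run G
t=40: L0/L1/L2 = -/G/- → run G
t=41: L0/L1/L2 = -/G/- → run G
t=42: L0/L1/L2 = -/G/- → run G
t=43: L0/L1/L2 = -/G/- → run G
t=44: (idle)
t=45: (idle)
t=46: (idle)
t=47: (idle)
t=48: (idle)
t=49: (idle)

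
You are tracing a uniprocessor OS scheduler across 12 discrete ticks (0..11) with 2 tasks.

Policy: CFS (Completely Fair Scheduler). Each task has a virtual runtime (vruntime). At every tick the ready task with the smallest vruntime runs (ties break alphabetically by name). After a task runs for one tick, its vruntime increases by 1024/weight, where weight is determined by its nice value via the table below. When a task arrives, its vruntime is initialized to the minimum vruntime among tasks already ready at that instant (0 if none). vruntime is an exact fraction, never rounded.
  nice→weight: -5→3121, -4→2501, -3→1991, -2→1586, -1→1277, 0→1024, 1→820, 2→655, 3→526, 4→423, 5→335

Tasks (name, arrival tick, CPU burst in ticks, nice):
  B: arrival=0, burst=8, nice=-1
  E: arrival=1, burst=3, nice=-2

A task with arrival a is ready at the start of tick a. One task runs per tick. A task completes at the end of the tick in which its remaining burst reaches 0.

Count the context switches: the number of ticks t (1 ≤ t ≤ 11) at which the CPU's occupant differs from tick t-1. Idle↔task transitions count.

context switches = 5

t=0: vr[B=0] → run B
t=1: vr[B=1024/1277 E=1024/1277] → run B
t=2: vr[B=2048/1277 E=1024/1277] → run E
t=3: vr[B=2048/1277 E=1465856/1012661] → run E
t=4: vr[B=2048/1277 E=2119680/1012661] → run B
t=5: vr[B=3072/1277 E=2119680/1012661] → run E
t=6: vr[B=3072/1277] → run B
t=7: vr[B=4096/1277] → run B
t=8: vr[B=5120/1277] → run B
t=9: vr[B=6144/1277] → run B
t=10: vr[B=7168/1277] → run B
t=11: (idle)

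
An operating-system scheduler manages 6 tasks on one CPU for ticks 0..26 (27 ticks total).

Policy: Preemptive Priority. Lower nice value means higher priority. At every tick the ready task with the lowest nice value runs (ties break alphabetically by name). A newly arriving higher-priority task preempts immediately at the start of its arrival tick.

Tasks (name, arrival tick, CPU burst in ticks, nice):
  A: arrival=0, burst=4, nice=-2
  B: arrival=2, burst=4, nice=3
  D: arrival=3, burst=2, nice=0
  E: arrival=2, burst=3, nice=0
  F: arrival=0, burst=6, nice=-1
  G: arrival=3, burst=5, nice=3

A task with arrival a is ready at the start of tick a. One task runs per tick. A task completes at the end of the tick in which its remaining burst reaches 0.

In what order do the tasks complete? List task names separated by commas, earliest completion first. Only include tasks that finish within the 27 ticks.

t=0: ready={A,F} → run A
t=1: ready={A,F} → run A
t=2: ready={A,B,E,F} → run A
t=3: ready={A,B,D,E,F,G} → run A
t=4: ready={B,D,E,F,G} → run F
t=5: ready={B,D,E,F,G} → run F
t=6: ready={B,D,E,F,G} → run F
t=7: ready={B,D,E,F,G} → run F
t=8: ready={B,D,E,F,G} → run F
t=9: ready={B,D,E,F,G} → run F
t=10: ready={B,D,E,G} → run D
t=11: ready={B,D,E,G} → run D
t=12: ready={B,E,G} → run E
t=13: ready={B,E,G} → run E
t=14: ready={B,E,G} → run E
t=15: ready={B,G} → run B
t=16: ready={B,G} → run B
t=17: ready={B,G} → run B
t=18: ready={B,G} → run B
t=19: ready={G} → run G
t=20: ready={G} → run G
t=21: ready={G} → run G
t=22: ready={G} → run G
t=23: ready={G} → run G
t=24: (idle)
t=25: (idle)
t=26: (idle)

completion order = A, F, D, E, B, G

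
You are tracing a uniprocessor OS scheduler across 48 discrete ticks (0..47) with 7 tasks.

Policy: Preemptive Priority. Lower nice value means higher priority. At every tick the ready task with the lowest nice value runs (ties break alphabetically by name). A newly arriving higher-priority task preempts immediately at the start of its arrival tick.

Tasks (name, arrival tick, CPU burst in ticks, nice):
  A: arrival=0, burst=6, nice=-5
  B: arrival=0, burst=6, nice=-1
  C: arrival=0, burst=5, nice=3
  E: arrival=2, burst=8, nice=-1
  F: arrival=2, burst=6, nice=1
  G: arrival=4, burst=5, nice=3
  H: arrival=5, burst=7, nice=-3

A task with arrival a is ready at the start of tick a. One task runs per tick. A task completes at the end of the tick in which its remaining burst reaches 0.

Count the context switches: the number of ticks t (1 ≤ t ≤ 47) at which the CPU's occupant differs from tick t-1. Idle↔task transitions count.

t=0: ready={A,B,C} → run A
t=1: ready={A,B,C} → run A
t=2: ready={A,B,C,E,F} → run A
t=3: ready={A,B,C,E,F} → run A
t=4: ready={A,B,C,E,F,G} → run A
t=5: ready={A,B,C,E,F,G,H} → run A
t=6: ready={B,C,E,F,G,H} → run H
t=7: ready={B,C,E,F,G,H} → run H
t=8: ready={B,C,E,F,G,H} → run H
t=9: ready={B,C,E,F,G,H} → run H
t=10: ready={B,C,E,F,G,H} → run H
t=11: ready={B,C,E,F,G,H} → run H
t=12: ready={B,C,E,F,G,H} → run H
t=13: ready={B,C,E,F,G} → run B
t=14: ready={B,C,E,F,G} → run B
t=15: ready={B,C,E,F,G} → run B
t=16: ready={B,C,E,F,G} → run B
t=17: ready={B,C,E,F,G} → run B
t=18: ready={B,C,E,F,G} → run B
t=19: ready={C,E,F,G} → run E
t=20: ready={C,E,F,G} → run E
t=21: ready={C,E,F,G} → run E
t=22: ready={C,E,F,G} → run E
t=23: ready={C,E,F,G} → run E
t=24: ready={C,E,F,G} → run E
t=25: ready={C,E,F,G} → run E
t=26: ready={C,E,F,G} → run E
t=27: ready={C,F,G} → run F
t=28: ready={C,F,G} → run F
t=29: ready={C,F,G} → run F
t=30: ready={C,F,G} → run F
t=31: ready={C,F,G} → run F
t=32: ready={C,F,G} → run F
t=33: ready={C,G} → run C
t=34: ready={C,G} → run C
t=35: ready={C,G} → run C
t=36: ready={C,G} → run C
t=37: ready={C,G} → run C
t=38: ready={G} → run G
t=39: ready={G} → run G
t=40: ready={G} → run G
t=41: ready={G} → run G
t=42: ready={G} → run G
t=43: (idle)
t=44: (idle)
t=45: (idle)
t=46: (idle)
t=47: (idle)

context switches = 7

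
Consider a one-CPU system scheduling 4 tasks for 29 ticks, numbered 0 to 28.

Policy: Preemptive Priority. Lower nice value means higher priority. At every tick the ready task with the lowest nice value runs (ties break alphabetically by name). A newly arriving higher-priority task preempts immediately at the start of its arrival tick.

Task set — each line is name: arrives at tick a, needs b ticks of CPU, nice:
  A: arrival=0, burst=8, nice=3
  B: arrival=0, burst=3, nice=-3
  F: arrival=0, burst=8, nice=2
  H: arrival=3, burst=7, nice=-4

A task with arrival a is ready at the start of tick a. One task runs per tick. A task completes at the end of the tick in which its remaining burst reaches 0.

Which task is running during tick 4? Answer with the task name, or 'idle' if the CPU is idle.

t=0: ready={A,B,F} → run B
t=1: ready={A,B,F} → run B
t=2: ready={A,B,F} → run B
t=3: ready={A,F,H} → run H
t=4: ready={A,F,H} → run H
t=5: ready={A,F,H} → run H
t=6: ready={A,F,H} → run H
t=7: ready={A,F,H} → run H
t=8: ready={A,F,H} → run H
t=9: ready={A,F,H} → run H
t=10: ready={A,F} → run F
t=11: ready={A,F} → run F
t=12: ready={A,F} → run F
t=13: ready={A,F} → run F
t=14: ready={A,F} → run F
t=15: ready={A,F} → run F
t=16: ready={A,F} → run F
t=17: ready={A,F} → run F
t=18: ready={A} → run A
t=19: ready={A} → run A
t=20: ready={A} → run A
t=21: ready={A} → run A
t=22: ready={A} → run A
t=23: ready={A} → run A
t=24: ready={A} → run A
t=25: ready={A} → run A
t=26: (idle)
t=27: (idle)
t=28: (idle)

running at tick 4 = H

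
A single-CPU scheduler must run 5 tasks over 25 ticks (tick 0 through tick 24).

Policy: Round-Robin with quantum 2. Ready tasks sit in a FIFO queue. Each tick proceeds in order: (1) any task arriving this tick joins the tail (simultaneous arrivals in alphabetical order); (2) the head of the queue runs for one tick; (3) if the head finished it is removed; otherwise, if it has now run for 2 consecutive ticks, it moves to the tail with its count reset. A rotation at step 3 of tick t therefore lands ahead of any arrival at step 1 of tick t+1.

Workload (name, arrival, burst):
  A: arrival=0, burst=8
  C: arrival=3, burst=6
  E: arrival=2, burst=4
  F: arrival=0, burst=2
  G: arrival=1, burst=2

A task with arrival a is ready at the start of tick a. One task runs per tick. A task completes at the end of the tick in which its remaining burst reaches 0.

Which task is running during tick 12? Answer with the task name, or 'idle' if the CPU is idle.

running at tick 12 = A

t=0: queue=[A,F] q_used=0 → run A
t=1: queue=[A,F,G] q_used=1 → run A
t=2: queue=[F,G,A,E] q_used=0 → run F
t=3: queue=[F,G,A,E,C] q_used=1 → run F
t=4: queue=[G,A,E,C] q_used=0 → run G
t=5: queue=[G,A,E,C] q_used=1 → run G
t=6: queue=[A,E,C] q_used=0 → run A
t=7: queue=[A,E,C] q_used=1 → run A
t=8: queue=[E,C,A] q_used=0 → run E
t=9: queue=[E,C,A] q_used=1 → run E
t=10: queue=[C,A,E] q_used=0 → run C
t=11: queue=[C,A,E] q_used=1 → run C
t=12: queue=[A,E,C] q_used=0 → run A
t=13: queue=[A,E,C] q_used=1 → run A
t=14: queue=[E,C,A] q_used=0 → run E
t=15: queue=[E,C,A] q_used=1 → run E
t=16: queue=[C,A] q_used=0 → run C
t=17: queue=[C,A] q_used=1 → run C
t=18: queue=[A,C] q_used=0 → run A
t=19: queue=[A,C] q_used=1 → run A
t=20: queue=[C] q_used=0 → run C
t=21: queue=[C] q_used=1 → run C
t=22: (idle)
t=23: (idle)
t=24: (idle)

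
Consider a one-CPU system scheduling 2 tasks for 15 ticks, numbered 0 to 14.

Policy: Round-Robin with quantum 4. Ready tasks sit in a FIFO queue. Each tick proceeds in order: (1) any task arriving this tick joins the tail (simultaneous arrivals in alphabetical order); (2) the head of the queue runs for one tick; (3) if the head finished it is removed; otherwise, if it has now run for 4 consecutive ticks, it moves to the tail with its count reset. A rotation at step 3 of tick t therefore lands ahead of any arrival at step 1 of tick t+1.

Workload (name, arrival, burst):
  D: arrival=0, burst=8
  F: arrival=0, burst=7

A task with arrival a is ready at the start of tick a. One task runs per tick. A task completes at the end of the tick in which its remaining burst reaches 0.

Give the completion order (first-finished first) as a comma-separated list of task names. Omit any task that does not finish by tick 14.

completion order = D, F

t=0: queue=[D,F] q_used=0 → run D
t=1: queue=[D,F] q_used=1 → run D
t=2: queue=[D,F] q_used=2 → run D
t=3: queue=[D,F] q_used=3 → run D
t=4: queue=[F,D] q_used=0 → run F
t=5: queue=[F,D] q_used=1 → run F
t=6: queue=[F,D] q_used=2 → run F
t=7: queue=[F,D] q_used=3 → run F
t=8: queue=[D,F] q_used=0 → run D
t=9: queue=[D,F] q_used=1 → run D
t=10: queue=[D,F] q_used=2 → run D
t=11: queue=[D,F] q_used=3 → run D
t=12: queue=[F] q_used=0 → run F
t=13: queue=[F] q_used=1 → run F
t=14: queue=[F] q_used=2 → run F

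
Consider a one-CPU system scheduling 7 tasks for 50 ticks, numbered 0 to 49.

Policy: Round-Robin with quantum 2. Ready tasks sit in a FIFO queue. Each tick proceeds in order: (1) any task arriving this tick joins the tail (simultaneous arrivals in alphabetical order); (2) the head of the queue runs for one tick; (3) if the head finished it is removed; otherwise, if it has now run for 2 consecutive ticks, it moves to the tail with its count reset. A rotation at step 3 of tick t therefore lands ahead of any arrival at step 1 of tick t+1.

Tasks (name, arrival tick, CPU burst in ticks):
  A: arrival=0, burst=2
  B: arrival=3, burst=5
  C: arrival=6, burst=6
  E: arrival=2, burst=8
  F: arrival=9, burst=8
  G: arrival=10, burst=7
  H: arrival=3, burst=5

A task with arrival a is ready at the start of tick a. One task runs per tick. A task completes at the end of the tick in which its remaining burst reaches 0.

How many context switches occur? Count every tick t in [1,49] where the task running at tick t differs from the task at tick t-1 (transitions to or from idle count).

t=0: queue=[A] q_used=0 → run A
t=1: queue=[A] q_used=1 → run A
t=2: queue=[E] q_used=0 → run E
t=3: queue=[E,B,H] q_used=1 → run E
t=4: queue=[B,H,E] q_used=0 → run B
t=5: queue=[B,H,E] q_used=1 → run B
t=6: queue=[H,E,B,C] q_used=0 → run H
t=7: queue=[H,E,B,C] q_used=1 → run H
t=8: queue=[E,B,C,H] q_used=0 → run E
t=9: queue=[E,B,C,H,F] q_used=1 → run E
t=10: queue=[B,C,H,F,E,G] q_used=0 → run B
t=11: queue=[B,C,H,F,E,G] q_used=1 → run B
t=12: queue=[C,H,F,E,G,B] q_used=0 → run C
t=13: queue=[C,H,F,E,G,B] q_used=1 → run C
t=14: queue=[H,F,E,G,B,C] q_used=0 → run H
t=15: queue=[H,F,E,G,B,C] q_used=1 → run H
t=16: queue=[F,E,G,B,C,H] q_used=0 → run F
t=17: queue=[F,E,G,B,C,H] q_used=1 → run F
t=18: queue=[E,G,B,C,H,F] q_used=0 → run E
t=19: queue=[E,G,B,C,H,F] q_used=1 → run E
t=20: queue=[G,B,C,H,F,E] q_used=0 → run G
t=21: queue=[G,B,C,H,F,E] q_used=1 → run G
t=22: queue=[B,C,H,F,E,G] q_used=0 → run B
t=23: queue=[C,H,F,E,G] q_used=0 → run C
t=24: queue=[C,H,F,E,G] q_used=1 → run C
t=25: queue=[H,F,E,G,C] q_used=0 → run H
t=26: queue=[F,E,G,C] q_used=0 → run F
t=27: queue=[F,E,G,C] q_used=1 → run F
t=28: queue=[E,G,C,F] q_used=0 → run E
t=29: queue=[E,G,C,F] q_used=1 → run E
t=30: queue=[G,C,F] q_used=0 → run G
t=31: queue=[G,C,F] q_used=1 → run G
t=32: queue=[C,F,G] q_used=0 → run C
t=33: queue=[C,F,G] q_used=1 → run C
t=34: queue=[F,G] q_used=0 → run F
t=35: queue=[F,G] q_used=1 → run F
t=36: queue=[G,F] q_used=0 → run G
t=37: queue=[G,F] q_used=1 → run G
t=38: queue=[F,G] q_used=0 → run F
t=39: queue=[F,G] q_used=1 → run F
t=40: queue=[G] q_used=0 → run G
t=41: (idle)
t=42: (idle)
t=43: (idle)
t=44: (idle)
t=45: (idle)
t=46: (idle)
t=47: (idle)
t=48: (idle)
t=49: (idle)

context switches = 22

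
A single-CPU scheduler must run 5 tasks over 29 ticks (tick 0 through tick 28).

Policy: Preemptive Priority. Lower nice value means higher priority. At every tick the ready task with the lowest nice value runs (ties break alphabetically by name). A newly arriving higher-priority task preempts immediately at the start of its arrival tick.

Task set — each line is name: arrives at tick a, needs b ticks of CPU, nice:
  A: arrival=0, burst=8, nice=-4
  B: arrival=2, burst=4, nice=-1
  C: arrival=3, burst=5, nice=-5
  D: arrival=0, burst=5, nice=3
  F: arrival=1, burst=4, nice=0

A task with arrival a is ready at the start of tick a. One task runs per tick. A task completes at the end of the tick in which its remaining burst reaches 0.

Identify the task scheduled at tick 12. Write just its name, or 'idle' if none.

t=0: ready={A,D} → run A
t=1: ready={A,D,F} → run A
t=2: ready={A,B,D,F} → run A
t=3: ready={A,B,C,D,F} → run C
t=4: ready={A,B,C,D,F} → run C
t=5: ready={A,B,C,D,F} → run C
t=6: ready={A,B,C,D,F} → run C
t=7: ready={A,B,C,D,F} → run C
t=8: ready={A,B,D,F} → run A
t=9: ready={A,B,D,F} → run A
t=10: ready={A,B,D,F} → run A
t=11: ready={A,B,D,F} → run A
t=12: ready={A,B,D,F} → run A
t=13: ready={B,D,F} → run B
t=14: ready={B,D,F} → run B
t=15: ready={B,D,F} → run B
t=16: ready={B,D,F} → run B
t=17: ready={D,F} → run F
t=18: ready={D,F} → run F
t=19: ready={D,F} → run F
t=20: ready={D,F} → run F
t=21: ready={D} → run D
t=22: ready={D} → run D
t=23: ready={D} → run D
t=24: ready={D} → run D
t=25: ready={D} → run D
t=26: (idle)
t=27: (idle)
t=28: (idle)

running at tick 12 = A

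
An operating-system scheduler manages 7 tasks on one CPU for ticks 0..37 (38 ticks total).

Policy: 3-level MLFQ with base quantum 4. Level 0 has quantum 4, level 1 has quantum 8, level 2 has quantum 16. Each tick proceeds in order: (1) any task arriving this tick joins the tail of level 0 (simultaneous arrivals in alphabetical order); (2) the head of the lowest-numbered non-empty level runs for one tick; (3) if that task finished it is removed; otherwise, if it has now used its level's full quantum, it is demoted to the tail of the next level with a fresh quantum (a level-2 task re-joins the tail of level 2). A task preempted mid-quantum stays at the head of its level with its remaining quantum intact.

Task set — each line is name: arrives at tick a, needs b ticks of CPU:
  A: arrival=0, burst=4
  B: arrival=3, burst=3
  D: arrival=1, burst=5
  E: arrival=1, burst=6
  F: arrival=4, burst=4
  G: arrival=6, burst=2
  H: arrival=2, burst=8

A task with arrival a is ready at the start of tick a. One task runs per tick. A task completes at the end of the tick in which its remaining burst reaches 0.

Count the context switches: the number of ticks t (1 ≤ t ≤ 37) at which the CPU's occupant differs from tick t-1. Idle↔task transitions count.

t=0: L0/L1/L2 = A/-/- → run A
t=1: L0/L1/L2 = ADE/-/- → run A
t=2: L0/L1/L2 = ADEH/-/- → run A
t=3: L0/L1/L2 = ADEHB/-/- → run A
t=4: L0/L1/L2 = DEHBF/-/- → run D
t=5: L0/L1/L2 = DEHBF/-/- → run D
t=6: L0/L1/L2 = DEHBFG/-/- → run D
t=7: L0/L1/L2 = DEHBFG/-/- → run D
t=8: L0/L1/L2 = EHBFG/D/- → run E
t=9: L0/L1/L2 = EHBFG/D/- → run E
t=10: L0/L1/L2 = EHBFG/D/- → run E
t=11: L0/L1/L2 = EHBFG/D/- → run E
t=12: L0/L1/L2 = HBFG/DE/- → run H
t=13: L0/L1/L2 = HBFG/DE/- → run H
t=14: L0/L1/L2 = HBFG/DE/- → run H
t=15: L0/L1/L2 = HBFG/DE/- → run H
t=16: L0/L1/L2 = BFG/DEH/- → run B
t=17: L0/L1/L2 = BFG/DEH/- → run B
t=18: L0/L1/L2 = BFG/DEH/- → run B
t=19: L0/L1/L2 = FG/DEH/- → run F
t=20: L0/L1/L2 = FG/DEH/- → run F
t=21: L0/L1/L2 = FG/DEH/- → run F
t=22: L0/L1/L2 = FG/DEH/- → run F
t=23: L0/L1/L2 = G/DEH/- → run G
t=24: L0/L1/L2 = G/DEH/- → run G
t=25: L0/L1/L2 = -/DEH/- → run D
t=26: L0/L1/L2 = -/EH/- → run E
t=27: L0/L1/L2 = -/EH/- → run E
t=28: L0/L1/L2 = -/H/- → run H
t=29: L0/L1/L2 = -/H/- → run H
t=30: L0/L1/L2 = -/H/- → run H
t=31: L0/L1/L2 = -/H/- → run H
t=32: (idle)
t=33: (idle)
t=34: (idle)
t=35: (idle)
t=36: (idle)
t=37: (idle)

context switches = 10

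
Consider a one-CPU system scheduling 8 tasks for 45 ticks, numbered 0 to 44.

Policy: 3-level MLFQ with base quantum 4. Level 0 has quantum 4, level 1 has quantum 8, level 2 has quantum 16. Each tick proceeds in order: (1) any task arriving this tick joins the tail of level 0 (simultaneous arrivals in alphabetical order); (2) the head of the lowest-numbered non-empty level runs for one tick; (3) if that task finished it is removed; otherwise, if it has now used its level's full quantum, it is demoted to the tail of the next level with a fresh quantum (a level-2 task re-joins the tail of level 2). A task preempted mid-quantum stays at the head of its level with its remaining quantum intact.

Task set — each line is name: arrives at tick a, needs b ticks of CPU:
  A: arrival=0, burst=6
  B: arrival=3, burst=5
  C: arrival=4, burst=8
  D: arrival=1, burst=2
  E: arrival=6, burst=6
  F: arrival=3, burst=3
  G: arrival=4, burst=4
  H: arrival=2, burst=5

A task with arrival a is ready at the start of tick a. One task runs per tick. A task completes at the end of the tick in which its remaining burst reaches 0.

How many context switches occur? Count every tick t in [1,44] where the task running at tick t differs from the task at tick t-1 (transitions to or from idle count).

context switches = 13

t=0: L0/L1/L2 = A/-/- → run A
t=1: L0/L1/L2 = AD/-/- → run A
t=2: L0/L1/L2 = ADH/-/- → run A
t=3: L0/L1/L2 = ADHBF/-/- → run A
t=4: L0/L1/L2 = DHBFCG/A/- → run D
t=5: L0/L1/L2 = DHBFCG/A/- → run D
t=6: L0/L1/L2 = HBFCGE/A/- → run H
t=7: L0/L1/L2 = HBFCGE/A/- → run H
t=8: L0/L1/L2 = HBFCGE/A/- → run H
t=9: L0/L1/L2 = HBFCGE/A/- → run H
t=10: L0/L1/L2 = BFCGE/AH/- → run B
t=11: L0/L1/L2 = BFCGE/AH/- → run B
t=12: L0/L1/L2 = BFCGE/AH/- → run B
t=13: L0/L1/L2 = BFCGE/AH/- → run B
t=14: L0/L1/L2 = FCGE/AHB/- → run F
t=15: L0/L1/L2 = FCGE/AHB/- → run F
t=16: L0/L1/L2 = FCGE/AHB/- → run F
t=17: L0/L1/L2 = CGE/AHB/- → run C
t=18: L0/L1/L2 = CGE/AHB/- → run C
t=19: L0/L1/L2 = CGE/AHB/- → run C
t=20: L0/L1/L2 = CGE/AHB/- → run C
t=21: L0/L1/L2 = GE/AHBC/- → run G
t=22: L0/L1/L2 = GE/AHBC/- → run G
t=23: L0/L1/L2 = GE/AHBC/- → run G
t=24: L0/L1/L2 = GE/AHBC/- → run G
t=25: L0/L1/L2 = E/AHBC/- → run E
t=26: L0/L1/L2 = E/AHBC/- → run E
t=27: L0/L1/L2 = E/AHBC/- → run E
t=28: L0/L1/L2 = E/AHBC/- → run E
t=29: L0/L1/L2 = -/AHBCE/- → run A
t=30: L0/L1/L2 = -/AHBCE/- → run A
t=31: L0/L1/L2 = -/HBCE/- → run H
t=32: L0/L1/L2 = -/BCE/- → run B
t=33: L0/L1/L2 = -/CE/- → run C
t=34: L0/L1/L2 = -/CE/- → run C
t=35: L0/L1/L2 = -/CE/- → run C
t=36: L0/L1/L2 = -/CE/- → run C
t=37: L0/L1/L2 = -/E/- → run E
t=38: L0/L1/L2 = -/E/- → run E
t=39: (idle)
t=40: (idle)
t=41: (idle)
t=42: (idle)
t=43: (idle)
t=44: (idle)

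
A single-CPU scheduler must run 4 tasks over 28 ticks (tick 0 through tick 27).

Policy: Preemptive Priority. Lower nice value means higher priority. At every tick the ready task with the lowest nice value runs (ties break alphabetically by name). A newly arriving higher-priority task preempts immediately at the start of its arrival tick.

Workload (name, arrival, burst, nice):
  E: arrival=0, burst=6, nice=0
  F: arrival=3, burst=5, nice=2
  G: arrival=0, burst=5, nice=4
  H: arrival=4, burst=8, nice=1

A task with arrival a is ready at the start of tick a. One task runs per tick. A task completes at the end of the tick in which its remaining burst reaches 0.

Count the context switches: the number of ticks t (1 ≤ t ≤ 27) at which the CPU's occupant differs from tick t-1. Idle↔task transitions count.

t=0: ready={E,G} → run E
t=1: ready={E,G} → run E
t=2: ready={E,G} → run E
t=3: ready={E,F,G} → run E
t=4: ready={E,F,G,H} → run E
t=5: ready={E,F,G,H} → run E
t=6: ready={F,G,H} → run H
t=7: ready={F,G,H} → run H
t=8: ready={F,G,H} → run H
t=9: ready={F,G,H} → run H
t=10: ready={F,G,H} → run H
t=11: ready={F,G,H} → run H
t=12: ready={F,G,H} → run H
t=13: ready={F,G,H} → run H
t=14: ready={F,G} → run F
t=15: ready={F,G} → run F
t=16: ready={F,G} → run F
t=17: ready={F,G} → run F
t=18: ready={F,G} → run F
t=19: ready={G} → run G
t=20: ready={G} → run G
t=21: ready={G} → run G
t=22: ready={G} → run G
t=23: ready={G} → run G
t=24: (idle)
t=25: (idle)
t=26: (idle)
t=27: (idle)

context switches = 4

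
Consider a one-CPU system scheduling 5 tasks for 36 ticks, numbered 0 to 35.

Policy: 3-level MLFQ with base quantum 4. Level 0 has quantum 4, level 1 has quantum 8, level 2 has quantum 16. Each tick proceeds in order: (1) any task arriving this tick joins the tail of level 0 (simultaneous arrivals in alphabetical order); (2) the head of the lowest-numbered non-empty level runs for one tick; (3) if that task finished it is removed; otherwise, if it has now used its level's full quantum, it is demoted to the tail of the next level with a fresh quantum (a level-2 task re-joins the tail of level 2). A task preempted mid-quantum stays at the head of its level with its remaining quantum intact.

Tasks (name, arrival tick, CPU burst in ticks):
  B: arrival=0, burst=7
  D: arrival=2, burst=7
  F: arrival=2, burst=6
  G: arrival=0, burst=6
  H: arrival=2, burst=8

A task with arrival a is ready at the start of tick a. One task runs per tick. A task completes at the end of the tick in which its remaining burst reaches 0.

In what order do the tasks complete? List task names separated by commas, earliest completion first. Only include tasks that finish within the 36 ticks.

completion order = B, G, D, F, H

t=0: L0/L1/L2 = BG/-/- → run B
t=1: L0/L1/L2 = BG/-/- → run B
t=2: L0/L1/L2 = BGDFH/-/- → run B
t=3: L0/L1/L2 = BGDFH/-/- → run B
t=4: L0/L1/L2 = GDFH/B/- → run G
t=5: L0/L1/L2 = GDFH/B/- → run G
t=6: L0/L1/L2 = GDFH/B/- → run G
t=7: L0/L1/L2 = GDFH/B/- → run G
t=8: L0/L1/L2 = DFH/BG/- → run D
t=9: L0/L1/L2 = DFH/BG/- → run D
t=10: L0/L1/L2 = DFH/BG/- → run D
t=11: L0/L1/L2 = DFH/BG/- → run D
t=12: L0/L1/L2 = FH/BGD/- → run F
t=13: L0/L1/L2 = FH/BGD/- → run F
t=14: L0/L1/L2 = FH/BGD/- → run F
t=15: L0/L1/L2 = FH/BGD/- → run F
t=16: L0/L1/L2 = H/BGDF/- → run H
t=17: L0/L1/L2 = H/BGDF/- → run H
t=18: L0/L1/L2 = H/BGDF/- → run H
t=19: L0/L1/L2 = H/BGDF/- → run H
t=20: L0/L1/L2 = -/BGDFH/- → run B
t=21: L0/L1/L2 = -/BGDFH/- → run B
t=22: L0/L1/L2 = -/BGDFH/- → run B
t=23: L0/L1/L2 = -/GDFH/- → run G
t=24: L0/L1/L2 = -/GDFH/- → run G
t=25: L0/L1/L2 = -/DFH/- → run D
t=26: L0/L1/L2 = -/DFH/- → run D
t=27: L0/L1/L2 = -/DFH/- → run D
t=28: L0/L1/L2 = -/FH/- → run F
t=29: L0/L1/L2 = -/FH/- → run F
t=30: L0/L1/L2 = -/H/- → run H
t=31: L0/L1/L2 = -/H/- → run H
t=32: L0/L1/L2 = -/H/- → run H
t=33: L0/L1/L2 = -/H/- → run H
t=34: (idle)
t=35: (idle)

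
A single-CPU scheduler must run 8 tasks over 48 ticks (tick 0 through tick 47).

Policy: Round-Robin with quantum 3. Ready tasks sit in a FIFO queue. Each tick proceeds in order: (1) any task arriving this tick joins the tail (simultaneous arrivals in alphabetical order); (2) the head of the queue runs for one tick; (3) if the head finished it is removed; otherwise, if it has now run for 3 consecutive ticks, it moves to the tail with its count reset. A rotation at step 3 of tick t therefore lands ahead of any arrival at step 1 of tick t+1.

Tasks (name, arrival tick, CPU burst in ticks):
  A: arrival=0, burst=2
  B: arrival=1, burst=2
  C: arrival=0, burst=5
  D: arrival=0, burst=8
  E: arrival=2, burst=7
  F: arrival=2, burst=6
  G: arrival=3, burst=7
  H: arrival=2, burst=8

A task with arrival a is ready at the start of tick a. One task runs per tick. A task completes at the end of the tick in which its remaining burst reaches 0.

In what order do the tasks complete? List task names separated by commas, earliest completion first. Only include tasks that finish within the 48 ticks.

completion order = A, B, C, F, D, E, H, G

t=0: queue=[A,C,D] q_used=0 → run A
t=1: queue=[A,C,D,B] q_used=1 → run A
t=2: queue=[C,D,B,E,F,H] q_used=0 → run C
t=3: queue=[C,D,B,E,F,H,G] q_used=1 → run C
t=4: queue=[C,D,B,E,F,H,G] q_used=2 → run C
t=5: queue=[D,B,E,F,H,G,C] q_used=0 → run D
t=6: queue=[D,B,E,F,H,G,C] q_used=1 → run D
t=7: queue=[D,B,E,F,H,G,C] q_used=2 → run D
t=8: queue=[B,E,F,H,G,C,D] q_used=0 → run B
t=9: queue=[B,E,F,H,G,C,D] q_used=1 → run B
t=10: queue=[E,F,H,G,C,D] q_used=0 → run E
t=11: queue=[E,F,H,G,C,D] q_used=1 → run E
t=12: queue=[E,F,H,G,C,D] q_used=2 → run E
t=13: queue=[F,H,G,C,D,E] q_used=0 → run F
t=14: queue=[F,H,G,C,D,E] q_used=1 → run F
t=15: queue=[F,H,G,C,D,E] q_used=2 → run F
t=16: queue=[H,G,C,D,E,F] q_used=0 → run H
t=17: queue=[H,G,C,D,E,F] q_used=1 → run H
t=18: queue=[H,G,C,D,E,F] q_used=2 → run H
t=19: queue=[G,C,D,E,F,H] q_used=0 → run G
t=20: queue=[G,C,D,E,F,H] q_used=1 → run G
t=21: queue=[G,C,D,E,F,H] q_used=2 → run G
t=22: queue=[C,D,E,F,H,G] q_used=0 → run C
t=23: queue=[C,D,E,F,H,G] q_used=1 → run C
t=24: queue=[D,E,F,H,G] q_used=0 → run D
t=25: queue=[D,E,F,H,G] q_used=1 → run D
t=26: queue=[D,E,F,H,G] q_used=2 → run D
t=27: queue=[E,F,H,G,D] q_used=0 → run E
t=28: queue=[E,F,H,G,D] q_used=1 → run E
t=29: queue=[E,F,H,G,D] q_used=2 → run E
t=30: queue=[F,H,G,D,E] q_used=0 → run F
t=31: queue=[F,H,G,D,E] q_used=1 → run F
t=32: queue=[F,H,G,D,E] q_used=2 → run F
t=33: queue=[H,G,D,E] q_used=0 → run H
t=34: queue=[H,G,D,E] q_used=1 → run H
t=35: queue=[H,G,D,E] q_used=2 → run H
t=36: queue=[G,D,E,H] q_used=0 → run G
t=37: queue=[G,D,E,H] q_used=1 → run G
t=38: queue=[G,D,E,H] q_used=2 → run G
t=39: queue=[D,E,H,G] q_used=0 → run D
t=40: queue=[D,E,H,G] q_used=1 → run D
t=41: queue=[E,H,G] q_used=0 → run E
t=42: queue=[H,G] q_used=0 → run H
t=43: queue=[H,G] q_used=1 → run H
t=44: queue=[G] q_used=0 → run G
t=45: (idle)
t=46: (idle)
t=47: (idle)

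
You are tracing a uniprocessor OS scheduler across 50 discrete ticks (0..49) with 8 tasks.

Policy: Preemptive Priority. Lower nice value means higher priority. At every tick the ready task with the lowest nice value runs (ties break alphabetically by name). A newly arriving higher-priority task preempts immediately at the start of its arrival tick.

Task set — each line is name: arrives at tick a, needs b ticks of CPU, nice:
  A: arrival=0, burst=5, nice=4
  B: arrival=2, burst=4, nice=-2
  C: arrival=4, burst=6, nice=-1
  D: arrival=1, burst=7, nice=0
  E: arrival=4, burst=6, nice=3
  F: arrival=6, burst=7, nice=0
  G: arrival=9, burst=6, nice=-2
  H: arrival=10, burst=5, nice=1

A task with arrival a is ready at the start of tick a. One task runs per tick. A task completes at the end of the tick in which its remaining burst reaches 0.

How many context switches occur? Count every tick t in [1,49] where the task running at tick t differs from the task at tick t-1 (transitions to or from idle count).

context switches = 11

t=0: ready={A} → run A
t=1: ready={A,D} → run D
t=2: ready={A,B,D} → run B
t=3: ready={A,B,D} → run B
t=4: ready={A,B,C,D,E} → run B
t=5: ready={A,B,C,D,E} → run B
t=6: ready={A,C,D,E,F} → run C
t=7: ready={A,C,D,E,F} → run C
t=8: ready={A,C,D,E,F} → run C
t=9: ready={A,C,D,E,F,G} → run G
t=10: ready={A,C,D,E,F,G,H} → run G
t=11: ready={A,C,D,E,F,G,H} → run G
t=12: ready={A,C,D,E,F,G,H} → run G
t=13: ready={A,C,D,E,F,G,H} → run G
t=14: ready={A,C,D,E,F,G,H} → run G
t=15: ready={A,C,D,E,F,H} → run C
t=16: ready={A,C,D,E,F,H} → run C
t=17: ready={A,C,D,E,F,H} → run C
t=18: ready={A,D,E,F,H} → run D
t=19: ready={A,D,E,F,H} → run D
t=20: ready={A,D,E,F,H} → run D
t=21: ready={A,D,E,F,H} → run D
t=22: ready={A,D,E,F,H} → run D
t=23: ready={A,D,E,F,H} → run D
t=24: ready={A,E,F,H} → run F
t=25: ready={A,E,F,H} → run F
t=26: ready={A,E,F,H} → run F
t=27: ready={A,E,F,H} → run F
t=28: ready={A,E,F,H} → run F
t=29: ready={A,E,F,H} → run F
t=30: ready={A,E,F,H} → run F
t=31: ready={A,E,H} → run H
t=32: ready={A,E,H} → run H
t=33: ready={A,E,H} → run H
t=34: ready={A,E,H} → run H
t=35: ready={A,E,H} → run H
t=36: ready={A,E} → run E
t=37: ready={A,E} → run E
t=38: ready={A,E} → run E
t=39: ready={A,E} → run E
t=40: ready={A,E} → run E
t=41: ready={A,E} → run E
t=42: ready={A} → run A
t=43: ready={A} → run A
t=44: ready={A} → run A
t=45: ready={A} → run A
t=46: (idle)
t=47: (idle)
t=48: (idle)
t=49: (idle)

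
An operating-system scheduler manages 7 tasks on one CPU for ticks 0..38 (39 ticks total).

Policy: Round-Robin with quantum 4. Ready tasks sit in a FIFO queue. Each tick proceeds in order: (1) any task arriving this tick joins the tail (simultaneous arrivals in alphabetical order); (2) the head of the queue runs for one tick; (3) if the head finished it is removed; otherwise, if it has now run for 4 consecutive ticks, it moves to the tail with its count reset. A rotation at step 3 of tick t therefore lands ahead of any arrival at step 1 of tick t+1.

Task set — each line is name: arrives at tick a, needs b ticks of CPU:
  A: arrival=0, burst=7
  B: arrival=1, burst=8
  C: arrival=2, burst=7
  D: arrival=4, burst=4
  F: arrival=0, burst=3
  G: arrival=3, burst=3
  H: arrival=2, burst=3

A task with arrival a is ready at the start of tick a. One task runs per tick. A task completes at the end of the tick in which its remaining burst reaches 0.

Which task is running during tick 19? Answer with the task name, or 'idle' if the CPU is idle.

t=0: queue=[A,F] q_used=0 → run A
t=1: queue=[A,F,B] q_used=1 → run A
t=2: queue=[A,F,B,C,H] q_used=2 → run A
t=3: queue=[A,F,B,C,H,G] q_used=3 → run A
t=4: queue=[F,B,C,H,G,A,D] q_used=0 → run F
t=5: queue=[F,B,C,H,G,A,D] q_used=1 → run F
t=6: queue=[F,B,C,H,G,A,D] q_used=2 → run F
t=7: queue=[B,C,H,G,A,D] q_used=0 → run B
t=8: queue=[B,C,H,G,A,D] q_used=1 → run B
t=9: queue=[B,C,H,G,A,D] q_used=2 → run B
t=10: queue=[B,C,H,G,A,D] q_used=3 → run B
t=11: queue=[C,H,G,A,D,B] q_used=0 → run C
t=12: queue=[C,H,G,A,D,B] q_used=1 → run C
t=13: queue=[C,H,G,A,D,B] q_used=2 → run C
t=14: queue=[C,H,G,A,D,B] q_used=3 → run C
t=15: queue=[H,G,A,D,B,C] q_used=0 → run H
t=16: queue=[H,G,A,D,B,C] q_used=1 → run H
t=17: queue=[H,G,A,D,B,C] q_used=2 → run H
t=18: queue=[G,A,D,B,C] q_used=0 → run G
t=19: queue=[G,A,D,B,C] q_used=1 → run G
t=20: queue=[G,A,D,B,C] q_used=2 → run G
t=21: queue=[A,D,B,C] q_used=0 → run A
t=22: queue=[A,D,B,C] q_used=1 → run A
t=23: queue=[A,D,B,C] q_used=2 → run A
t=24: queue=[D,B,C] q_used=0 → run D
t=25: queue=[D,B,C] q_used=1 → run D
t=26: queue=[D,B,C] q_used=2 → run D
t=27: queue=[D,B,C] q_used=3 → run D
t=28: queue=[B,C] q_used=0 → run B
t=29: queue=[B,C] q_used=1 → run B
t=30: queue=[B,C] q_used=2 → run B
t=31: queue=[B,C] q_used=3 → run B
t=32: queue=[C] q_used=0 → run C
t=33: queue=[C] q_used=1 → run C
t=34: queue=[C] q_used=2 → run C
t=35: (idle)
t=36: (idle)
t=37: (idle)
t=38: (idle)

running at tick 19 = G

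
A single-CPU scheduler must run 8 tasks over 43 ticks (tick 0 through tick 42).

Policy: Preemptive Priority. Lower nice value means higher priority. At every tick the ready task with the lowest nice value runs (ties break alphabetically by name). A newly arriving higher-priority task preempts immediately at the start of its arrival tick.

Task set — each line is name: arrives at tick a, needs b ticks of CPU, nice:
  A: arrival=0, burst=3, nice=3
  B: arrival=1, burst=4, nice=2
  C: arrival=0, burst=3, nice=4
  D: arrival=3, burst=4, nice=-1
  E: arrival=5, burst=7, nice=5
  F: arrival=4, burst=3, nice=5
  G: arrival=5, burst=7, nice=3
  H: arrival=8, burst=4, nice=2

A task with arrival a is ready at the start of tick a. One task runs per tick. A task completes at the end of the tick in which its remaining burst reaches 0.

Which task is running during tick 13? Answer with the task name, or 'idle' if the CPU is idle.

running at tick 13 = A

t=0: ready={A,C} → run A
t=1: ready={A,B,C} → run B
t=2: ready={A,B,C} → run B
t=3: ready={A,B,C,D} → run D
t=4: ready={A,B,C,D,F} → run D
t=5: ready={A,B,C,D,E,F,G} → run D
t=6: ready={A,B,C,D,E,F,G} → run D
t=7: ready={A,B,C,E,F,G} → run B
t=8: ready={A,B,C,E,F,G,H} → run B
t=9: ready={A,C,E,F,G,H} → run H
t=10: ready={A,C,E,F,G,H} → run H
t=11: ready={A,C,E,F,G,H} → run H
t=12: ready={A,C,E,F,G,H} → run H
t=13: ready={A,C,E,F,G} → run A
t=14: ready={A,C,E,F,G} → run A
t=15: ready={C,E,F,G} → run G
t=16: ready={C,E,F,G} → run G
t=17: ready={C,E,F,G} → run G
t=18: ready={C,E,F,G} → run G
t=19: ready={C,E,F,G} → run G
t=20: ready={C,E,F,G} → run G
t=21: ready={C,E,F,G} → run G
t=22: ready={C,E,F} → run C
t=23: ready={C,E,F} → run C
t=24: ready={C,E,F} → run C
t=25: ready={E,F} → run E
t=26: ready={E,F} → run E
t=27: ready={E,F} → run E
t=28: ready={E,F} → run E
t=29: ready={E,F} → run E
t=30: ready={E,F} → run E
t=31: ready={E,F} → run E
t=32: ready={F} → run F
t=33: ready={F} → run F
t=34: ready={F} → run F
t=35: (idle)
t=36: (idle)
t=37: (idle)
t=38: (idle)
t=39: (idle)
t=40: (idle)
t=41: (idle)
t=42: (idle)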